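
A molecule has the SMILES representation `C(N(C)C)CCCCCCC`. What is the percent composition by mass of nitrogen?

8.90%

Atom tally by fragment:
  (CH3)2NCH2 → C:3 H:8 N:1
  CH2 → C:1 H:2
  CH2 → C:1 H:2
  CH2 → C:1 H:2
  CH2 → C:1 H:2
  CH2 → C:1 H:2
  CH2 → C:1 H:2
  CH3 → C:1 H:3
Element totals:
  C: 10
  H: 23
  N: 1
Molecular formula: C10H23N.
Molar mass = 157.301 g/mol.
Mass from N: 1 × 14.007 = 14.007 g/mol.
%N = 14.007 / 157.301 × 100 = 8.90%.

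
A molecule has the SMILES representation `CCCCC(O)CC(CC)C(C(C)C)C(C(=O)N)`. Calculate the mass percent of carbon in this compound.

69.99%

Atom tally by fragment:
  CH3 → C:1 H:3
  CH2 → C:1 H:2
  CH2 → C:1 H:2
  CH2 → C:1 H:2
  CH(OH) → C:1 H:2 O:1
  CH2 → C:1 H:2
  CH(C2H5) → C:3 H:6
  CH(CH(CH3)2) → C:4 H:8
  CH2CONH2 → C:2 H:4 O:1 N:1
Element totals:
  C: 15
  H: 31
  N: 1
  O: 2
Molecular formula: C15H31NO2.
Molar mass = 257.418 g/mol.
Mass from C: 15 × 12.011 = 180.165 g/mol.
%C = 180.165 / 257.418 × 100 = 69.99%.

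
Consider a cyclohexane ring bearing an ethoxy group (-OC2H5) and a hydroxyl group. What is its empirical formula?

C4H8O

Atom tally by fragment:
  cyclohexane ring core → C:6 H:12
  (− 2 ring H displaced by substituents)
  + OC2H5 → C:2 H:5 O:1
  + OH → O:1 H:1
Element totals:
  C: 8
  H: 16
  O: 2
Molecular formula: C8H16O2.
gcd of subscripts = 2; dividing each by 2:
  C: 8/2 = 4
  H: 16/2 = 8
  O: 2/2 = 1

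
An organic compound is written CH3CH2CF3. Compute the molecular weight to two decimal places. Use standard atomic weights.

Atom tally by fragment:
  CH3 → C:1 H:3
  CH2CF3 → C:2 H:2 F:3
Element totals:
  C: 3
  H: 5
  F: 3
Molecular formula: C3H5F3.
  M = 3(12.011) + 5(1.008) + 3(18.998)
    = 36.033 + 5.040 + 56.994 = 98.067

98.07 g/mol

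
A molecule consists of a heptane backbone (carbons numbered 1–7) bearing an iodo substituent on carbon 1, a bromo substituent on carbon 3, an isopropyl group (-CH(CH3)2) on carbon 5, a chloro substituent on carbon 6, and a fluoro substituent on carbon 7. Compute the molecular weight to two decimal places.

Atom tally by fragment:
  ICH2 → C:1 H:2 I:1
  CH2 → C:1 H:2
  CH(Br) → C:1 H:1 Br:1
  CH2 → C:1 H:2
  CH(CH(CH3)2) → C:4 H:8
  CH(Cl) → C:1 H:1 Cl:1
  CH2F → C:1 H:2 F:1
Element totals:
  C: 10
  H: 18
  Br: 1
  Cl: 1
  F: 1
  I: 1
Molecular formula: C10H18BrClFI.
  M = 10(12.011) + 18(1.008) + 79.904 + 35.45 + 18.998 + 126.904
    = 120.110 + 18.144 + 79.904 + 35.450 + 18.998 + 126.904 = 399.510

399.51 g/mol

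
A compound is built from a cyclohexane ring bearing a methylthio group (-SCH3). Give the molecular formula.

C7H14S

Atom tally by fragment:
  cyclohexane ring core → C:6 H:12
  (− 1 ring H displaced by substituents)
  + SCH3 → C:1 H:3 S:1
Element totals:
  C: 7
  H: 14
  S: 1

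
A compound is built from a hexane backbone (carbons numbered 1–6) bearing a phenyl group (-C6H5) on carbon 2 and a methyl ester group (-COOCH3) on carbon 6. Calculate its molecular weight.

220.31 g/mol

Atom tally by fragment:
  CH3 → C:1 H:3
  CH(C6H5) → C:7 H:6
  CH2 → C:1 H:2
  CH2 → C:1 H:2
  CH2 → C:1 H:2
  CH2COOCH3 → C:3 H:5 O:2
Element totals:
  C: 14
  H: 20
  O: 2
Molecular formula: C14H20O2.
  M = 14(12.011) + 20(1.008) + 2(15.999)
    = 168.154 + 20.160 + 31.998 = 220.312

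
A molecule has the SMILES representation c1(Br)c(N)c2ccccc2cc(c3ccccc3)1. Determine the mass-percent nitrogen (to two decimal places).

4.70%

Atom tally by fragment:
  naphthalene ring system core → C:10 H:8
  (− 3 ring H displaced by substituents)
  + Br → Br:1
  + NH2 → N:1 H:2
  + C6H5 → C:6 H:5
Element totals:
  C: 16
  H: 12
  Br: 1
  N: 1
Molecular formula: C16H12BrN.
Molar mass = 298.183 g/mol.
Mass from N: 1 × 14.007 = 14.007 g/mol.
%N = 14.007 / 298.183 × 100 = 4.70%.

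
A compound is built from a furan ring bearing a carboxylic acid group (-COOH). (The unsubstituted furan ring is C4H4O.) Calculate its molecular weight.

112.08 g/mol

Atom tally by fragment:
  furan ring core → C:4 H:4 O:1
  (− 1 ring H displaced by substituents)
  + COOH → C:1 H:1 O:2
Element totals:
  C: 5
  H: 4
  O: 3
Molecular formula: C5H4O3.
  M = 5(12.011) + 4(1.008) + 3(15.999)
    = 60.055 + 4.032 + 47.997 = 112.084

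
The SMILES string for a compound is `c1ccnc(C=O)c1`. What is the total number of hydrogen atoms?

5

Atom tally by fragment:
  pyridine ring core → C:5 H:5 N:1
  (− 1 ring H displaced by substituents)
  + CHO → C:1 H:1 O:1
Element totals:
  C: 6
  H: 5
  N: 1
  O: 1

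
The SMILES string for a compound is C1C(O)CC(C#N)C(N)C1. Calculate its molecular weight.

Atom tally by fragment:
  cyclohexane ring core → C:6 H:12
  (− 3 ring H displaced by substituents)
  + OH → O:1 H:1
  + CN → C:1 N:1
  + NH2 → N:1 H:2
Element totals:
  C: 7
  H: 12
  N: 2
  O: 1
Molecular formula: C7H12N2O.
  M = 7(12.011) + 12(1.008) + 2(14.007) + 15.999
    = 84.077 + 12.096 + 28.014 + 15.999 = 140.186

140.19 g/mol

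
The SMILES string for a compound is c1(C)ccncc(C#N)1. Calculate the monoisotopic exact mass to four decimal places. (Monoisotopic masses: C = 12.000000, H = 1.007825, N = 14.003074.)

Atom tally by fragment:
  pyridine ring core → C:5 H:5 N:1
  (− 2 ring H displaced by substituents)
  + CH3 → C:1 H:3
  + CN → C:1 N:1
Element totals:
  C: 7
  H: 6
  N: 2
Molecular formula: C7H6N2.
  M = 7(12.0) + 6(1.007825) + 2(14.003074)
    = 84.000000 + 6.046950 + 28.006148 = 118.053098

118.0531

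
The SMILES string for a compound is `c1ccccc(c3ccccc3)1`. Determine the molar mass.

Atom tally by fragment:
  benzene ring core → C:6 H:6
  (− 1 ring H displaced by substituents)
  + C6H5 → C:6 H:5
Element totals:
  C: 12
  H: 10
Molecular formula: C12H10.
  M = 12(12.011) + 10(1.008)
    = 144.132 + 10.080 = 154.212

154.21 g/mol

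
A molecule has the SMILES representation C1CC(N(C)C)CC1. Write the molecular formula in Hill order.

Atom tally by fragment:
  cyclopentane ring core → C:5 H:10
  (− 1 ring H displaced by substituents)
  + N(CH3)2 → N:1 C:2 H:6
Element totals:
  C: 7
  H: 15
  N: 1

C7H15N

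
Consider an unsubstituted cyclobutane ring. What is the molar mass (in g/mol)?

56.11 g/mol

Atom tally by fragment:
  cyclobutane ring core → C:4 H:8
Element totals:
  C: 4
  H: 8
Molecular formula: C4H8.
  M = 4(12.011) + 8(1.008)
    = 48.044 + 8.064 = 56.108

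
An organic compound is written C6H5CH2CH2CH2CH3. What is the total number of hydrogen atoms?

Element totals:
  C: 10
  H: 14

14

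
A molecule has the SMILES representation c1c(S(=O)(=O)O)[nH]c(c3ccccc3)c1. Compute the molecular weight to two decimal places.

223.25 g/mol

Atom tally by fragment:
  pyrrole ring core → C:4 H:5 N:1
  (− 2 ring H displaced by substituents)
  + SO3H → S:1 O:3 H:1
  + C6H5 → C:6 H:5
Element totals:
  C: 10
  H: 9
  N: 1
  O: 3
  S: 1
Molecular formula: C10H9NO3S.
  M = 10(12.011) + 9(1.008) + 14.007 + 3(15.999) + 32.06
    = 120.110 + 9.072 + 14.007 + 47.997 + 32.060 = 223.246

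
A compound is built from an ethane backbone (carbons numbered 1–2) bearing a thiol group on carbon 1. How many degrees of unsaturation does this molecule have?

0

Atom tally by fragment:
  HSCH2 → C:1 H:3 S:1
  CH3 → C:1 H:3
Element totals:
  C: 2
  H: 6
  S: 1
Molecular formula: C2H6S.
DoU = (2C + 2 + N − H − X) / 2 = (2·2 + 2 + 0 − 6 − 0) / 2 = 0.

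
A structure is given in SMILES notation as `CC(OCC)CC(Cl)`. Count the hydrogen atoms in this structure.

Atom tally by fragment:
  CH3 → C:1 H:3
  CH(OC2H5) → C:3 H:6 O:1
  CH2 → C:1 H:2
  CH2Cl → C:1 H:2 Cl:1
Element totals:
  C: 6
  H: 13
  Cl: 1
  O: 1

13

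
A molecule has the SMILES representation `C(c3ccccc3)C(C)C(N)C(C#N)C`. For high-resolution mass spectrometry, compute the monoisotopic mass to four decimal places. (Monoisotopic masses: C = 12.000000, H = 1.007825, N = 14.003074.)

202.1470

Atom tally by fragment:
  C6H5CH2 → C:7 H:7
  CH(CH3) → C:2 H:4
  CH(NH2) → C:1 H:3 N:1
  CH(CN) → C:2 H:1 N:1
  CH3 → C:1 H:3
Element totals:
  C: 13
  H: 18
  N: 2
Molecular formula: C13H18N2.
  M = 13(12.0) + 18(1.007825) + 2(14.003074)
    = 156.000000 + 18.140850 + 28.006148 = 202.146998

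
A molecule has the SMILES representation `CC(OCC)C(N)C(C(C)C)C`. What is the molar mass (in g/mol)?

Atom tally by fragment:
  CH3 → C:1 H:3
  CH(OC2H5) → C:3 H:6 O:1
  CH(NH2) → C:1 H:3 N:1
  CH(CH(CH3)2) → C:4 H:8
  CH3 → C:1 H:3
Element totals:
  C: 10
  H: 23
  N: 1
  O: 1
Molecular formula: C10H23NO.
  M = 10(12.011) + 23(1.008) + 14.007 + 15.999
    = 120.110 + 23.184 + 14.007 + 15.999 = 173.300

173.30 g/mol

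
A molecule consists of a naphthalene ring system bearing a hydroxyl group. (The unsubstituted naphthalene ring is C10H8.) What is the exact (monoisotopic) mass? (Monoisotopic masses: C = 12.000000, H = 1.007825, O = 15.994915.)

144.0575

Atom tally by fragment:
  naphthalene ring system core → C:10 H:8
  (− 1 ring H displaced by substituents)
  + OH → O:1 H:1
Element totals:
  C: 10
  H: 8
  O: 1
Molecular formula: C10H8O.
  M = 10(12.0) + 8(1.007825) + 15.994915
    = 120.000000 + 8.062600 + 15.994915 = 144.057515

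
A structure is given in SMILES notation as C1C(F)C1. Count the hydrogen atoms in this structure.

Atom tally by fragment:
  cyclopropane ring core → C:3 H:6
  (− 1 ring H displaced by substituents)
  + F → F:1
Element totals:
  C: 3
  H: 5
  F: 1

5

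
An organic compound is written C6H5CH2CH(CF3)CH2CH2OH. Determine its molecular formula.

C11H13F3O

Element totals:
  C: 11
  H: 13
  F: 3
  O: 1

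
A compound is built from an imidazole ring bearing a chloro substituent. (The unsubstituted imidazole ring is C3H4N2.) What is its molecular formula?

C3H3ClN2

Atom tally by fragment:
  imidazole ring core → C:3 H:4 N:2
  (− 1 ring H displaced by substituents)
  + Cl → Cl:1
Element totals:
  C: 3
  H: 3
  Cl: 1
  N: 2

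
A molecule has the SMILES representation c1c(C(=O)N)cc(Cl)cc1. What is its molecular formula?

C7H6ClNO

Atom tally by fragment:
  benzene ring core → C:6 H:6
  (− 2 ring H displaced by substituents)
  + CONH2 → C:1 H:2 O:1 N:1
  + Cl → Cl:1
Element totals:
  C: 7
  H: 6
  Cl: 1
  N: 1
  O: 1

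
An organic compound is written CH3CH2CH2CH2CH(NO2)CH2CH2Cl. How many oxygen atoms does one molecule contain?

Atom tally by fragment:
  CH3 → C:1 H:3
  CH2 → C:1 H:2
  CH2 → C:1 H:2
  CH2 → C:1 H:2
  CH(NO2) → C:1 H:1 N:1 O:2
  CH2 → C:1 H:2
  CH2Cl → C:1 H:2 Cl:1
Element totals:
  C: 7
  H: 14
  Cl: 1
  N: 1
  O: 2

2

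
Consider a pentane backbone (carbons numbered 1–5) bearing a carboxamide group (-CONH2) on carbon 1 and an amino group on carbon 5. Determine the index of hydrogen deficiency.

Atom tally by fragment:
  H2NOCCH2 → C:2 H:4 O:1 N:1
  CH2 → C:1 H:2
  CH2 → C:1 H:2
  CH2 → C:1 H:2
  CH2NH2 → C:1 H:4 N:1
Element totals:
  C: 6
  H: 14
  N: 2
  O: 1
Molecular formula: C6H14N2O.
DoU = (2C + 2 + N − H − X) / 2 = (2·6 + 2 + 2 − 14 − 0) / 2 = 1.

1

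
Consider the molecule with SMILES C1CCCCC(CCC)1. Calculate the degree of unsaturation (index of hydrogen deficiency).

1

Atom tally by fragment:
  cyclohexane ring core → C:6 H:12
  (− 1 ring H displaced by substituents)
  + CH2CH2CH3 → C:3 H:7
Element totals:
  C: 9
  H: 18
Molecular formula: C9H18.
DoU = (2C + 2 + N − H − X) / 2 = (2·9 + 2 + 0 − 18 − 0) / 2 = 1.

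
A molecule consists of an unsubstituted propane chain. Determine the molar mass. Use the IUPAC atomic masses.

44.10 g/mol

Atom tally by fragment:
  CH3 → C:1 H:3
  CH2 → C:1 H:2
  CH3 → C:1 H:3
Element totals:
  C: 3
  H: 8
Molecular formula: C3H8.
  M = 3(12.011) + 8(1.008)
    = 36.033 + 8.064 = 44.097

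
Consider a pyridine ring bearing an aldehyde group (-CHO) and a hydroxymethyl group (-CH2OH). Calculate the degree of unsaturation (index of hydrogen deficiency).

Atom tally by fragment:
  pyridine ring core → C:5 H:5 N:1
  (− 2 ring H displaced by substituents)
  + CHO → C:1 H:1 O:1
  + CH2OH → C:1 H:3 O:1
Element totals:
  C: 7
  H: 7
  N: 1
  O: 2
Molecular formula: C7H7NO2.
DoU = (2C + 2 + N − H − X) / 2 = (2·7 + 2 + 1 − 7 − 0) / 2 = 5.

5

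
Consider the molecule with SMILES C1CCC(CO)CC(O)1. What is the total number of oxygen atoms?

2

Atom tally by fragment:
  cyclohexane ring core → C:6 H:12
  (− 2 ring H displaced by substituents)
  + CH2OH → C:1 H:3 O:1
  + OH → O:1 H:1
Element totals:
  C: 7
  H: 14
  O: 2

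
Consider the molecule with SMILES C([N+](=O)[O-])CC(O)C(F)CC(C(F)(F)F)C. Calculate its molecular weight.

Atom tally by fragment:
  O2NCH2 → C:1 H:2 N:1 O:2
  CH2 → C:1 H:2
  CH(OH) → C:1 H:2 O:1
  CH(F) → C:1 H:1 F:1
  CH2 → C:1 H:2
  CH(CF3) → C:2 H:1 F:3
  CH3 → C:1 H:3
Element totals:
  C: 8
  H: 13
  F: 4
  N: 1
  O: 3
Molecular formula: C8H13F4NO3.
  M = 8(12.011) + 13(1.008) + 4(18.998) + 14.007 + 3(15.999)
    = 96.088 + 13.104 + 75.992 + 14.007 + 47.997 = 247.188

247.19 g/mol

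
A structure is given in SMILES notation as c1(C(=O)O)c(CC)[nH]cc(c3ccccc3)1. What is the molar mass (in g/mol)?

215.25 g/mol

Atom tally by fragment:
  pyrrole ring core → C:4 H:5 N:1
  (− 3 ring H displaced by substituents)
  + COOH → C:1 H:1 O:2
  + C2H5 → C:2 H:5
  + C6H5 → C:6 H:5
Element totals:
  C: 13
  H: 13
  N: 1
  O: 2
Molecular formula: C13H13NO2.
  M = 13(12.011) + 13(1.008) + 14.007 + 2(15.999)
    = 156.143 + 13.104 + 14.007 + 31.998 = 215.252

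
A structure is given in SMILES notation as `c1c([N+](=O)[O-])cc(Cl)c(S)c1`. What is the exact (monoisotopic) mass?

Atom tally by fragment:
  benzene ring core → C:6 H:6
  (− 3 ring H displaced by substituents)
  + NO2 → N:1 O:2
  + Cl → Cl:1
  + SH → S:1 H:1
Element totals:
  C: 6
  H: 4
  Cl: 1
  N: 1
  O: 2
  S: 1
Molecular formula: C6H4ClNO2S.
  M = 6(12.0) + 4(1.007825) + 34.968853 + 14.003074 + 2(15.994915) + 31.972071
    = 72.000000 + 4.031300 + 34.968853 + 14.003074 + 31.989830 + 31.972071 = 188.965128

188.9651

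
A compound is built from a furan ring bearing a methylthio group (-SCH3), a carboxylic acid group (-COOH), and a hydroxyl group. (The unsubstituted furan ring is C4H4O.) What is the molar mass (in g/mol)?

Atom tally by fragment:
  furan ring core → C:4 H:4 O:1
  (− 3 ring H displaced by substituents)
  + SCH3 → C:1 H:3 S:1
  + COOH → C:1 H:1 O:2
  + OH → O:1 H:1
Element totals:
  C: 6
  H: 6
  O: 4
  S: 1
Molecular formula: C6H6O4S.
  M = 6(12.011) + 6(1.008) + 4(15.999) + 32.06
    = 72.066 + 6.048 + 63.996 + 32.060 = 174.170

174.17 g/mol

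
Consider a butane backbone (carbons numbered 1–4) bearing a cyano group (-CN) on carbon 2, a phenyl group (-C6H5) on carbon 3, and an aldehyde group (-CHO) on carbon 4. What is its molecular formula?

C12H13NO

Atom tally by fragment:
  CH3 → C:1 H:3
  CH(CN) → C:2 H:1 N:1
  CH(C6H5) → C:7 H:6
  CH2CHO → C:2 H:3 O:1
Element totals:
  C: 12
  H: 13
  N: 1
  O: 1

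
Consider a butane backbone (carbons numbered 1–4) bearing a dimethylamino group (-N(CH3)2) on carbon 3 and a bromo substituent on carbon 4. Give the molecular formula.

C6H14BrN

Atom tally by fragment:
  CH3 → C:1 H:3
  CH2 → C:1 H:2
  CH(N(CH3)2) → C:3 H:7 N:1
  CH2Br → C:1 H:2 Br:1
Element totals:
  C: 6
  H: 14
  Br: 1
  N: 1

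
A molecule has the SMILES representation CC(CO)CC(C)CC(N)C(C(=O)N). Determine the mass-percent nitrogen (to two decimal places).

13.85%

Atom tally by fragment:
  CH3 → C:1 H:3
  CH(CH2OH) → C:2 H:4 O:1
  CH2 → C:1 H:2
  CH(CH3) → C:2 H:4
  CH2 → C:1 H:2
  CH(NH2) → C:1 H:3 N:1
  CH2CONH2 → C:2 H:4 O:1 N:1
Element totals:
  C: 10
  H: 22
  N: 2
  O: 2
Molecular formula: C10H22N2O2.
Molar mass = 202.298 g/mol.
Mass from N: 2 × 14.007 = 28.014 g/mol.
%N = 28.014 / 202.298 × 100 = 13.85%.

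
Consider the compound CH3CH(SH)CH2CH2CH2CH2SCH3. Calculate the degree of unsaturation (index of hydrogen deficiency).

Element totals:
  C: 7
  H: 16
  S: 2
Molecular formula: C7H16S2.
DoU = (2C + 2 + N − H − X) / 2 = (2·7 + 2 + 0 − 16 − 0) / 2 = 0.

0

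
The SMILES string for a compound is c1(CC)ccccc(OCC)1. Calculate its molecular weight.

Atom tally by fragment:
  benzene ring core → C:6 H:6
  (− 2 ring H displaced by substituents)
  + C2H5 → C:2 H:5
  + OC2H5 → C:2 H:5 O:1
Element totals:
  C: 10
  H: 14
  O: 1
Molecular formula: C10H14O.
  M = 10(12.011) + 14(1.008) + 15.999
    = 120.110 + 14.112 + 15.999 = 150.221

150.22 g/mol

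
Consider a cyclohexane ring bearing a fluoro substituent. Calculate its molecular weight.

Atom tally by fragment:
  cyclohexane ring core → C:6 H:12
  (− 1 ring H displaced by substituents)
  + F → F:1
Element totals:
  C: 6
  H: 11
  F: 1
Molecular formula: C6H11F.
  M = 6(12.011) + 11(1.008) + 18.998
    = 72.066 + 11.088 + 18.998 = 102.152

102.15 g/mol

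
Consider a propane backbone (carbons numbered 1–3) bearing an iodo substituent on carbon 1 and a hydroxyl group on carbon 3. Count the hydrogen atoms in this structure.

7

Atom tally by fragment:
  ICH2 → C:1 H:2 I:1
  CH2 → C:1 H:2
  CH2OH → C:1 H:3 O:1
Element totals:
  C: 3
  H: 7
  I: 1
  O: 1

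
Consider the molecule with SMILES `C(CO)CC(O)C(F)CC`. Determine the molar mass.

150.19 g/mol

Atom tally by fragment:
  HOCH2CH2 → C:2 H:5 O:1
  CH2 → C:1 H:2
  CH(OH) → C:1 H:2 O:1
  CH(F) → C:1 H:1 F:1
  CH2 → C:1 H:2
  CH3 → C:1 H:3
Element totals:
  C: 7
  H: 15
  F: 1
  O: 2
Molecular formula: C7H15FO2.
  M = 7(12.011) + 15(1.008) + 18.998 + 2(15.999)
    = 84.077 + 15.120 + 18.998 + 31.998 = 150.193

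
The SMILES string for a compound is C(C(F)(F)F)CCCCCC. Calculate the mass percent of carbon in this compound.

Atom tally by fragment:
  F3CCH2 → C:2 H:2 F:3
  CH2 → C:1 H:2
  CH2 → C:1 H:2
  CH2 → C:1 H:2
  CH2 → C:1 H:2
  CH2 → C:1 H:2
  CH3 → C:1 H:3
Element totals:
  C: 8
  H: 15
  F: 3
Molecular formula: C8H15F3.
Molar mass = 168.202 g/mol.
Mass from C: 8 × 12.011 = 96.088 g/mol.
%C = 96.088 / 168.202 × 100 = 57.13%.

57.13%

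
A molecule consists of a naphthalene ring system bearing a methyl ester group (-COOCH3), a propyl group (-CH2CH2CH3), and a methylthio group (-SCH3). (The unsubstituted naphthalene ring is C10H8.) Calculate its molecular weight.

274.38 g/mol

Atom tally by fragment:
  naphthalene ring system core → C:10 H:8
  (− 3 ring H displaced by substituents)
  + COOCH3 → C:2 H:3 O:2
  + CH2CH2CH3 → C:3 H:7
  + SCH3 → C:1 H:3 S:1
Element totals:
  C: 16
  H: 18
  O: 2
  S: 1
Molecular formula: C16H18O2S.
  M = 16(12.011) + 18(1.008) + 2(15.999) + 32.06
    = 192.176 + 18.144 + 31.998 + 32.060 = 274.378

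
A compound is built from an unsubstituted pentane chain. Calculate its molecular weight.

Atom tally by fragment:
  CH3 → C:1 H:3
  CH2 → C:1 H:2
  CH2 → C:1 H:2
  CH2 → C:1 H:2
  CH3 → C:1 H:3
Element totals:
  C: 5
  H: 12
Molecular formula: C5H12.
  M = 5(12.011) + 12(1.008)
    = 60.055 + 12.096 = 72.151

72.15 g/mol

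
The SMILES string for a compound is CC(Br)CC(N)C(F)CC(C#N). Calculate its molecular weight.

237.12 g/mol

Atom tally by fragment:
  CH3 → C:1 H:3
  CH(Br) → C:1 H:1 Br:1
  CH2 → C:1 H:2
  CH(NH2) → C:1 H:3 N:1
  CH(F) → C:1 H:1 F:1
  CH2 → C:1 H:2
  CH2CN → C:2 H:2 N:1
Element totals:
  C: 8
  H: 14
  Br: 1
  F: 1
  N: 2
Molecular formula: C8H14BrFN2.
  M = 8(12.011) + 14(1.008) + 79.904 + 18.998 + 2(14.007)
    = 96.088 + 14.112 + 79.904 + 18.998 + 28.014 = 237.116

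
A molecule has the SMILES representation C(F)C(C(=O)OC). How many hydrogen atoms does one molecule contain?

Atom tally by fragment:
  FCH2 → C:1 H:2 F:1
  CH2COOCH3 → C:3 H:5 O:2
Element totals:
  C: 4
  H: 7
  F: 1
  O: 2

7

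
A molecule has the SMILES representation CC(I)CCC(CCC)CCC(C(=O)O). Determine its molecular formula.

Atom tally by fragment:
  CH3 → C:1 H:3
  CH(I) → C:1 H:1 I:1
  CH2 → C:1 H:2
  CH2 → C:1 H:2
  CH(CH2CH2CH3) → C:4 H:8
  CH2 → C:1 H:2
  CH2 → C:1 H:2
  CH2COOH → C:2 H:3 O:2
Element totals:
  C: 12
  H: 23
  I: 1
  O: 2

C12H23IO2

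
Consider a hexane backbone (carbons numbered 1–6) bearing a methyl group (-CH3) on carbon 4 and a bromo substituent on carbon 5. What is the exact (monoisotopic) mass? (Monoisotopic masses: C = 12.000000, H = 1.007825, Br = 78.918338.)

Atom tally by fragment:
  CH3 → C:1 H:3
  CH2 → C:1 H:2
  CH2 → C:1 H:2
  CH(CH3) → C:2 H:4
  CH(Br) → C:1 H:1 Br:1
  CH3 → C:1 H:3
Element totals:
  C: 7
  H: 15
  Br: 1
Molecular formula: C7H15Br.
  M = 7(12.0) + 15(1.007825) + 78.918338
    = 84.000000 + 15.117375 + 78.918338 = 178.035713

178.0357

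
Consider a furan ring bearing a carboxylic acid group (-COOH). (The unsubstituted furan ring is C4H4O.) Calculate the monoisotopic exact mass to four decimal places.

Atom tally by fragment:
  furan ring core → C:4 H:4 O:1
  (− 1 ring H displaced by substituents)
  + COOH → C:1 H:1 O:2
Element totals:
  C: 5
  H: 4
  O: 3
Molecular formula: C5H4O3.
  M = 5(12.0) + 4(1.007825) + 3(15.994915)
    = 60.000000 + 4.031300 + 47.984745 = 112.016045

112.0160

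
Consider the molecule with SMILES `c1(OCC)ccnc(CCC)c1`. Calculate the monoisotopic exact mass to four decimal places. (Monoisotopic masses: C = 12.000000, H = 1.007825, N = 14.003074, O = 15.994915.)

Atom tally by fragment:
  pyridine ring core → C:5 H:5 N:1
  (− 2 ring H displaced by substituents)
  + OC2H5 → C:2 H:5 O:1
  + CH2CH2CH3 → C:3 H:7
Element totals:
  C: 10
  H: 15
  N: 1
  O: 1
Molecular formula: C10H15NO.
  M = 10(12.0) + 15(1.007825) + 14.003074 + 15.994915
    = 120.000000 + 15.117375 + 14.003074 + 15.994915 = 165.115364

165.1154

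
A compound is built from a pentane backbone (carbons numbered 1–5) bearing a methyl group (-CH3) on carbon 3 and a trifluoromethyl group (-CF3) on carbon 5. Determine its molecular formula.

C7H13F3

Atom tally by fragment:
  CH3 → C:1 H:3
  CH2 → C:1 H:2
  CH(CH3) → C:2 H:4
  CH2 → C:1 H:2
  CH2CF3 → C:2 H:2 F:3
Element totals:
  C: 7
  H: 13
  F: 3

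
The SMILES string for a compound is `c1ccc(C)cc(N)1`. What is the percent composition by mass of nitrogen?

13.07%

Atom tally by fragment:
  benzene ring core → C:6 H:6
  (− 2 ring H displaced by substituents)
  + CH3 → C:1 H:3
  + NH2 → N:1 H:2
Element totals:
  C: 7
  H: 9
  N: 1
Molecular formula: C7H9N.
Molar mass = 107.156 g/mol.
Mass from N: 1 × 14.007 = 14.007 g/mol.
%N = 14.007 / 107.156 × 100 = 13.07%.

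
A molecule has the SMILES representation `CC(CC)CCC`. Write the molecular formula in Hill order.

C7H16

Atom tally by fragment:
  CH3 → C:1 H:3
  CH(C2H5) → C:3 H:6
  CH2 → C:1 H:2
  CH2 → C:1 H:2
  CH3 → C:1 H:3
Element totals:
  C: 7
  H: 16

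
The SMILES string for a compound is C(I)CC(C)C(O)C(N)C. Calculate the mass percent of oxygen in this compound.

6.22%

Atom tally by fragment:
  ICH2 → C:1 H:2 I:1
  CH2 → C:1 H:2
  CH(CH3) → C:2 H:4
  CH(OH) → C:1 H:2 O:1
  CH(NH2) → C:1 H:3 N:1
  CH3 → C:1 H:3
Element totals:
  C: 7
  H: 16
  I: 1
  N: 1
  O: 1
Molecular formula: C7H16INO.
Molar mass = 257.115 g/mol.
Mass from O: 1 × 15.999 = 15.999 g/mol.
%O = 15.999 / 257.115 × 100 = 6.22%.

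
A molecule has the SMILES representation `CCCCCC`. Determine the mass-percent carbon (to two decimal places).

83.62%

Atom tally by fragment:
  CH3 → C:1 H:3
  CH2 → C:1 H:2
  CH2 → C:1 H:2
  CH2 → C:1 H:2
  CH2 → C:1 H:2
  CH3 → C:1 H:3
Element totals:
  C: 6
  H: 14
Molecular formula: C6H14.
Molar mass = 86.178 g/mol.
Mass from C: 6 × 12.011 = 72.066 g/mol.
%C = 72.066 / 86.178 × 100 = 83.62%.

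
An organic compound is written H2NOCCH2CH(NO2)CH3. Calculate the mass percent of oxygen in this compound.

Element totals:
  C: 4
  H: 8
  N: 2
  O: 3
Molecular formula: C4H8N2O3.
Molar mass = 132.119 g/mol.
Mass from O: 3 × 15.999 = 47.997 g/mol.
%O = 47.997 / 132.119 × 100 = 36.33%.

36.33%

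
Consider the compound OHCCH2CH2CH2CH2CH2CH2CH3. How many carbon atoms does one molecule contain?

8

Element totals:
  C: 8
  H: 16
  O: 1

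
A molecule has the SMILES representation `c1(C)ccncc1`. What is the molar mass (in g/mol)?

93.13 g/mol

Atom tally by fragment:
  pyridine ring core → C:5 H:5 N:1
  (− 1 ring H displaced by substituents)
  + CH3 → C:1 H:3
Element totals:
  C: 6
  H: 7
  N: 1
Molecular formula: C6H7N.
  M = 6(12.011) + 7(1.008) + 14.007
    = 72.066 + 7.056 + 14.007 = 93.129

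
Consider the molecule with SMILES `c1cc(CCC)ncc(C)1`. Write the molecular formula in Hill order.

C9H13N

Atom tally by fragment:
  pyridine ring core → C:5 H:5 N:1
  (− 2 ring H displaced by substituents)
  + CH2CH2CH3 → C:3 H:7
  + CH3 → C:1 H:3
Element totals:
  C: 9
  H: 13
  N: 1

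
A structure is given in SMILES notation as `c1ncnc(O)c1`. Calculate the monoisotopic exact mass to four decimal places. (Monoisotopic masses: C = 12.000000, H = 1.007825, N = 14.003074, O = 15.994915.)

Atom tally by fragment:
  pyrimidine ring core → C:4 H:4 N:2
  (− 1 ring H displaced by substituents)
  + OH → O:1 H:1
Element totals:
  C: 4
  H: 4
  N: 2
  O: 1
Molecular formula: C4H4N2O.
  M = 4(12.0) + 4(1.007825) + 2(14.003074) + 15.994915
    = 48.000000 + 4.031300 + 28.006148 + 15.994915 = 96.032363

96.0324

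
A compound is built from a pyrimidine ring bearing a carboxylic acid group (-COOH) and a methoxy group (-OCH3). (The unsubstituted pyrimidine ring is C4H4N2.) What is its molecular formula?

C6H6N2O3

Atom tally by fragment:
  pyrimidine ring core → C:4 H:4 N:2
  (− 2 ring H displaced by substituents)
  + COOH → C:1 H:1 O:2
  + OCH3 → C:1 H:3 O:1
Element totals:
  C: 6
  H: 6
  N: 2
  O: 3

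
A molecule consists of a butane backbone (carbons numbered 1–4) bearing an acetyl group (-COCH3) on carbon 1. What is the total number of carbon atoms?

Atom tally by fragment:
  CH3COCH2 → C:3 H:5 O:1
  CH2 → C:1 H:2
  CH2 → C:1 H:2
  CH3 → C:1 H:3
Element totals:
  C: 6
  H: 12
  O: 1

6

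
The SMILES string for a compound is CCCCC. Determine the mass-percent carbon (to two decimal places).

Atom tally by fragment:
  CH3 → C:1 H:3
  CH2 → C:1 H:2
  CH2 → C:1 H:2
  CH2 → C:1 H:2
  CH3 → C:1 H:3
Element totals:
  C: 5
  H: 12
Molecular formula: C5H12.
Molar mass = 72.151 g/mol.
Mass from C: 5 × 12.011 = 60.055 g/mol.
%C = 60.055 / 72.151 × 100 = 83.24%.

83.24%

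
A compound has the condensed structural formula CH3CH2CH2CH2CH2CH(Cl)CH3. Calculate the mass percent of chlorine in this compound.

Atom tally by fragment:
  CH3 → C:1 H:3
  CH2 → C:1 H:2
  CH2 → C:1 H:2
  CH2 → C:1 H:2
  CH2 → C:1 H:2
  CH(Cl) → C:1 H:1 Cl:1
  CH3 → C:1 H:3
Element totals:
  C: 7
  H: 15
  Cl: 1
Molecular formula: C7H15Cl.
Molar mass = 134.647 g/mol.
Mass from Cl: 1 × 35.45 = 35.450 g/mol.
%Cl = 35.450 / 134.647 × 100 = 26.33%.

26.33%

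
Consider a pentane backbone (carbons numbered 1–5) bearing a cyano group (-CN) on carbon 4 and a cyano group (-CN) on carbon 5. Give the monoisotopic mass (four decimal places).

Atom tally by fragment:
  CH3 → C:1 H:3
  CH2 → C:1 H:2
  CH2 → C:1 H:2
  CH(CN) → C:2 H:1 N:1
  CH2CN → C:2 H:2 N:1
Element totals:
  C: 7
  H: 10
  N: 2
Molecular formula: C7H10N2.
  M = 7(12.0) + 10(1.007825) + 2(14.003074)
    = 84.000000 + 10.078250 + 28.006148 = 122.084398

122.0844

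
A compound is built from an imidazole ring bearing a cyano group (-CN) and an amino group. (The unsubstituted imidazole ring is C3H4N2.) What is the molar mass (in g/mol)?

Atom tally by fragment:
  imidazole ring core → C:3 H:4 N:2
  (− 2 ring H displaced by substituents)
  + CN → C:1 N:1
  + NH2 → N:1 H:2
Element totals:
  C: 4
  H: 4
  N: 4
Molecular formula: C4H4N4.
  M = 4(12.011) + 4(1.008) + 4(14.007)
    = 48.044 + 4.032 + 56.028 = 108.104

108.10 g/mol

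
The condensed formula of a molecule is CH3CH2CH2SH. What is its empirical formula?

C3H8S

Atom tally by fragment:
  CH3 → C:1 H:3
  CH2 → C:1 H:2
  CH2SH → C:1 H:3 S:1
Element totals:
  C: 3
  H: 8
  S: 1
Molecular formula: C3H8S.
gcd of subscripts (3, 8, 1) = 1, so the empirical formula equals the molecular formula.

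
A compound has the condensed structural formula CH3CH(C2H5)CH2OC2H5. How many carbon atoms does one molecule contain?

Atom tally by fragment:
  CH3 → C:1 H:3
  CH(C2H5) → C:3 H:6
  CH2OC2H5 → C:3 H:7 O:1
Element totals:
  C: 7
  H: 16
  O: 1

7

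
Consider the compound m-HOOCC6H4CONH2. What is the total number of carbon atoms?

Atom tally by fragment:
  benzene ring core → C:6 H:6
  (− 2 ring H displaced by substituents)
  + COOH → C:1 H:1 O:2
  + CONH2 → C:1 H:2 O:1 N:1
Element totals:
  C: 8
  H: 7
  N: 1
  O: 3

8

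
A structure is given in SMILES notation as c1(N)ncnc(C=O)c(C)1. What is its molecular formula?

C6H7N3O

Atom tally by fragment:
  pyrimidine ring core → C:4 H:4 N:2
  (− 3 ring H displaced by substituents)
  + NH2 → N:1 H:2
  + CHO → C:1 H:1 O:1
  + CH3 → C:1 H:3
Element totals:
  C: 6
  H: 7
  N: 3
  O: 1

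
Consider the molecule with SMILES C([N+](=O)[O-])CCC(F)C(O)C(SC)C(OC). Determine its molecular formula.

C9H18FNO4S

Atom tally by fragment:
  O2NCH2 → C:1 H:2 N:1 O:2
  CH2 → C:1 H:2
  CH2 → C:1 H:2
  CH(F) → C:1 H:1 F:1
  CH(OH) → C:1 H:2 O:1
  CH(SCH3) → C:2 H:4 S:1
  CH2OCH3 → C:2 H:5 O:1
Element totals:
  C: 9
  H: 18
  F: 1
  N: 1
  O: 4
  S: 1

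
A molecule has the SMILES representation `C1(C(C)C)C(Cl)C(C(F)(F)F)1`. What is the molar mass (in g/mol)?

186.60 g/mol

Atom tally by fragment:
  cyclopropane ring core → C:3 H:6
  (− 3 ring H displaced by substituents)
  + CH(CH3)2 → C:3 H:7
  + Cl → Cl:1
  + CF3 → C:1 F:3
Element totals:
  C: 7
  H: 10
  Cl: 1
  F: 3
Molecular formula: C7H10ClF3.
  M = 7(12.011) + 10(1.008) + 35.45 + 3(18.998)
    = 84.077 + 10.080 + 35.450 + 56.994 = 186.601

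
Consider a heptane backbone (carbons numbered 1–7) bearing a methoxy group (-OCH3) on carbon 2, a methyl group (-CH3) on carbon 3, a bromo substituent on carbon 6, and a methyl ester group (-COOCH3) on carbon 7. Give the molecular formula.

C11H21BrO3

Atom tally by fragment:
  CH3 → C:1 H:3
  CH(OCH3) → C:2 H:4 O:1
  CH(CH3) → C:2 H:4
  CH2 → C:1 H:2
  CH2 → C:1 H:2
  CH(Br) → C:1 H:1 Br:1
  CH2COOCH3 → C:3 H:5 O:2
Element totals:
  C: 11
  H: 21
  Br: 1
  O: 3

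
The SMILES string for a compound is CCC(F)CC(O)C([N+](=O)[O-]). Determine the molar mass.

165.16 g/mol

Atom tally by fragment:
  CH3 → C:1 H:3
  CH2 → C:1 H:2
  CH(F) → C:1 H:1 F:1
  CH2 → C:1 H:2
  CH(OH) → C:1 H:2 O:1
  CH2NO2 → C:1 H:2 N:1 O:2
Element totals:
  C: 6
  H: 12
  F: 1
  N: 1
  O: 3
Molecular formula: C6H12FNO3.
  M = 6(12.011) + 12(1.008) + 18.998 + 14.007 + 3(15.999)
    = 72.066 + 12.096 + 18.998 + 14.007 + 47.997 = 165.164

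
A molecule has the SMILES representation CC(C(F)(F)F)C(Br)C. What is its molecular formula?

Atom tally by fragment:
  CH3 → C:1 H:3
  CH(CF3) → C:2 H:1 F:3
  CH(Br) → C:1 H:1 Br:1
  CH3 → C:1 H:3
Element totals:
  C: 5
  H: 8
  Br: 1
  F: 3

C5H8BrF3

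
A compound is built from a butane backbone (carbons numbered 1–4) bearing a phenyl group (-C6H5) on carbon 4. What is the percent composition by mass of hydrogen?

10.51%

Atom tally by fragment:
  CH3 → C:1 H:3
  CH2 → C:1 H:2
  CH2 → C:1 H:2
  CH2C6H5 → C:7 H:7
Element totals:
  C: 10
  H: 14
Molecular formula: C10H14.
Molar mass = 134.222 g/mol.
Mass from H: 14 × 1.008 = 14.112 g/mol.
%H = 14.112 / 134.222 × 100 = 10.51%.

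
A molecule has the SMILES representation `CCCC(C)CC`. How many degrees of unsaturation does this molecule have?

Atom tally by fragment:
  CH3 → C:1 H:3
  CH2 → C:1 H:2
  CH2 → C:1 H:2
  CH(CH3) → C:2 H:4
  CH2 → C:1 H:2
  CH3 → C:1 H:3
Element totals:
  C: 7
  H: 16
Molecular formula: C7H16.
DoU = (2C + 2 + N − H − X) / 2 = (2·7 + 2 + 0 − 16 − 0) / 2 = 0.

0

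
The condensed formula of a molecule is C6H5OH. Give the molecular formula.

C6H6O

Element totals:
  C: 6
  H: 6
  O: 1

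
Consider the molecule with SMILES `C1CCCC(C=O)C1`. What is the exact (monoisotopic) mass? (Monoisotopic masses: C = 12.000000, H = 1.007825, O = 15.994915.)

Atom tally by fragment:
  cyclohexane ring core → C:6 H:12
  (− 1 ring H displaced by substituents)
  + CHO → C:1 H:1 O:1
Element totals:
  C: 7
  H: 12
  O: 1
Molecular formula: C7H12O.
  M = 7(12.0) + 12(1.007825) + 15.994915
    = 84.000000 + 12.093900 + 15.994915 = 112.088815

112.0888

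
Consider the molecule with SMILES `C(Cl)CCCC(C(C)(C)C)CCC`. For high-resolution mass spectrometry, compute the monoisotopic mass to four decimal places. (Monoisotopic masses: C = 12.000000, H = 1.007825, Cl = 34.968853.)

Atom tally by fragment:
  ClCH2 → C:1 H:2 Cl:1
  CH2 → C:1 H:2
  CH2 → C:1 H:2
  CH2 → C:1 H:2
  CH(C(CH3)3) → C:5 H:10
  CH2 → C:1 H:2
  CH2 → C:1 H:2
  CH3 → C:1 H:3
Element totals:
  C: 12
  H: 25
  Cl: 1
Molecular formula: C12H25Cl.
  M = 12(12.0) + 25(1.007825) + 34.968853
    = 144.000000 + 25.195625 + 34.968853 = 204.164478

204.1645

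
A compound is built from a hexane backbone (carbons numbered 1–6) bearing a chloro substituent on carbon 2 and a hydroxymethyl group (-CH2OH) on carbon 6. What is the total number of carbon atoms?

7

Atom tally by fragment:
  CH3 → C:1 H:3
  CH(Cl) → C:1 H:1 Cl:1
  CH2 → C:1 H:2
  CH2 → C:1 H:2
  CH2 → C:1 H:2
  CH2CH2OH → C:2 H:5 O:1
Element totals:
  C: 7
  H: 15
  Cl: 1
  O: 1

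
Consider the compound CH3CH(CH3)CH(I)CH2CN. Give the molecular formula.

C6H10IN

Atom tally by fragment:
  CH3 → C:1 H:3
  CH(CH3) → C:2 H:4
  CH(I) → C:1 H:1 I:1
  CH2CN → C:2 H:2 N:1
Element totals:
  C: 6
  H: 10
  I: 1
  N: 1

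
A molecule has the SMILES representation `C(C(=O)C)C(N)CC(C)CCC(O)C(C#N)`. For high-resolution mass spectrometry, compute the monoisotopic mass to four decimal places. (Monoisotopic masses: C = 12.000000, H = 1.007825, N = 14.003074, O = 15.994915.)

226.1681

Atom tally by fragment:
  CH3COCH2 → C:3 H:5 O:1
  CH(NH2) → C:1 H:3 N:1
  CH2 → C:1 H:2
  CH(CH3) → C:2 H:4
  CH2 → C:1 H:2
  CH2 → C:1 H:2
  CH(OH) → C:1 H:2 O:1
  CH2CN → C:2 H:2 N:1
Element totals:
  C: 12
  H: 22
  N: 2
  O: 2
Molecular formula: C12H22N2O2.
  M = 12(12.0) + 22(1.007825) + 2(14.003074) + 2(15.994915)
    = 144.000000 + 22.172150 + 28.006148 + 31.989830 = 226.168128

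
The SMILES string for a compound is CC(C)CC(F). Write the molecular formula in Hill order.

C5H11F

Atom tally by fragment:
  CH3 → C:1 H:3
  CH(CH3) → C:2 H:4
  CH2 → C:1 H:2
  CH2F → C:1 H:2 F:1
Element totals:
  C: 5
  H: 11
  F: 1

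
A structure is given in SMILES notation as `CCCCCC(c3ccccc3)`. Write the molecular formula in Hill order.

Atom tally by fragment:
  CH3 → C:1 H:3
  CH2 → C:1 H:2
  CH2 → C:1 H:2
  CH2 → C:1 H:2
  CH2 → C:1 H:2
  CH2C6H5 → C:7 H:7
Element totals:
  C: 12
  H: 18

C12H18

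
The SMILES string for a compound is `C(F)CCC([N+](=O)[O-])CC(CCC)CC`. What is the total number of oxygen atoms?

Atom tally by fragment:
  FCH2 → C:1 H:2 F:1
  CH2 → C:1 H:2
  CH2 → C:1 H:2
  CH(NO2) → C:1 H:1 N:1 O:2
  CH2 → C:1 H:2
  CH(CH2CH2CH3) → C:4 H:8
  CH2 → C:1 H:2
  CH3 → C:1 H:3
Element totals:
  C: 11
  H: 22
  F: 1
  N: 1
  O: 2

2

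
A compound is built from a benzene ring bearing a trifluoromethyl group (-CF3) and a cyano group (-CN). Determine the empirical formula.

C8H4F3N

Atom tally by fragment:
  benzene ring core → C:6 H:6
  (− 2 ring H displaced by substituents)
  + CF3 → C:1 F:3
  + CN → C:1 N:1
Element totals:
  C: 8
  H: 4
  F: 3
  N: 1
Molecular formula: C8H4F3N.
gcd of subscripts (8, 3, 4, 1) = 1, so the empirical formula equals the molecular formula.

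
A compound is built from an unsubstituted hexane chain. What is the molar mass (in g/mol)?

86.18 g/mol

Atom tally by fragment:
  CH3 → C:1 H:3
  CH2 → C:1 H:2
  CH2 → C:1 H:2
  CH2 → C:1 H:2
  CH2 → C:1 H:2
  CH3 → C:1 H:3
Element totals:
  C: 6
  H: 14
Molecular formula: C6H14.
  M = 6(12.011) + 14(1.008)
    = 72.066 + 14.112 = 86.178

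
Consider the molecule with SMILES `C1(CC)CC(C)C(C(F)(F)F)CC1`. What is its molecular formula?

C10H17F3

Atom tally by fragment:
  cyclohexane ring core → C:6 H:12
  (− 3 ring H displaced by substituents)
  + C2H5 → C:2 H:5
  + CH3 → C:1 H:3
  + CF3 → C:1 F:3
Element totals:
  C: 10
  H: 17
  F: 3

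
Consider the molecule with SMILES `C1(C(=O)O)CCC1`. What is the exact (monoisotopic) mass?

100.0524

Atom tally by fragment:
  cyclobutane ring core → C:4 H:8
  (− 1 ring H displaced by substituents)
  + COOH → C:1 H:1 O:2
Element totals:
  C: 5
  H: 8
  O: 2
Molecular formula: C5H8O2.
  M = 5(12.0) + 8(1.007825) + 2(15.994915)
    = 60.000000 + 8.062600 + 31.989830 = 100.052430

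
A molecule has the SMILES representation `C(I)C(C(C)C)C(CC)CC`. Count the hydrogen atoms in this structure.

Atom tally by fragment:
  ICH2 → C:1 H:2 I:1
  CH(CH(CH3)2) → C:4 H:8
  CH(C2H5) → C:3 H:6
  CH2 → C:1 H:2
  CH3 → C:1 H:3
Element totals:
  C: 10
  H: 21
  I: 1

21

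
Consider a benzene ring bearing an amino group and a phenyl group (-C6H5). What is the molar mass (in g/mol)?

Atom tally by fragment:
  benzene ring core → C:6 H:6
  (− 2 ring H displaced by substituents)
  + NH2 → N:1 H:2
  + C6H5 → C:6 H:5
Element totals:
  C: 12
  H: 11
  N: 1
Molecular formula: C12H11N.
  M = 12(12.011) + 11(1.008) + 14.007
    = 144.132 + 11.088 + 14.007 = 169.227

169.23 g/mol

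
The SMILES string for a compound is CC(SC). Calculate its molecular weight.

76.16 g/mol

Atom tally by fragment:
  CH3 → C:1 H:3
  CH2SCH3 → C:2 H:5 S:1
Element totals:
  C: 3
  H: 8
  S: 1
Molecular formula: C3H8S.
  M = 3(12.011) + 8(1.008) + 32.06
    = 36.033 + 8.064 + 32.060 = 76.157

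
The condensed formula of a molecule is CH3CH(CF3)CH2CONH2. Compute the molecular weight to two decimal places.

Atom tally by fragment:
  CH3 → C:1 H:3
  CH(CF3) → C:2 H:1 F:3
  CH2CONH2 → C:2 H:4 O:1 N:1
Element totals:
  C: 5
  H: 8
  F: 3
  N: 1
  O: 1
Molecular formula: C5H8F3NO.
  M = 5(12.011) + 8(1.008) + 3(18.998) + 14.007 + 15.999
    = 60.055 + 8.064 + 56.994 + 14.007 + 15.999 = 155.119

155.12 g/mol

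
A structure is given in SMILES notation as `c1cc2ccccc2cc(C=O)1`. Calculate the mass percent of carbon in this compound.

84.59%

Atom tally by fragment:
  naphthalene ring system core → C:10 H:8
  (− 1 ring H displaced by substituents)
  + CHO → C:1 H:1 O:1
Element totals:
  C: 11
  H: 8
  O: 1
Molecular formula: C11H8O.
Molar mass = 156.184 g/mol.
Mass from C: 11 × 12.011 = 132.121 g/mol.
%C = 132.121 / 156.184 × 100 = 84.59%.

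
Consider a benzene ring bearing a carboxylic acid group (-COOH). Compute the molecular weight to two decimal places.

122.12 g/mol

Atom tally by fragment:
  benzene ring core → C:6 H:6
  (− 1 ring H displaced by substituents)
  + COOH → C:1 H:1 O:2
Element totals:
  C: 7
  H: 6
  O: 2
Molecular formula: C7H6O2.
  M = 7(12.011) + 6(1.008) + 2(15.999)
    = 84.077 + 6.048 + 31.998 = 122.123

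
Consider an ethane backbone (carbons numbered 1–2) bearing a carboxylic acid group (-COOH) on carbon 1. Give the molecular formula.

Atom tally by fragment:
  HOOCCH2 → C:2 H:3 O:2
  CH3 → C:1 H:3
Element totals:
  C: 3
  H: 6
  O: 2

C3H6O2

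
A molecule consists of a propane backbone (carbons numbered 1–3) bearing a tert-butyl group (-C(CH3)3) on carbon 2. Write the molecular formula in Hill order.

Atom tally by fragment:
  CH3 → C:1 H:3
  CH(C(CH3)3) → C:5 H:10
  CH3 → C:1 H:3
Element totals:
  C: 7
  H: 16

C7H16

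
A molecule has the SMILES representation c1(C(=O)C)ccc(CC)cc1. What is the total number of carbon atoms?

Atom tally by fragment:
  benzene ring core → C:6 H:6
  (− 2 ring H displaced by substituents)
  + COCH3 → C:2 H:3 O:1
  + C2H5 → C:2 H:5
Element totals:
  C: 10
  H: 12
  O: 1

10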